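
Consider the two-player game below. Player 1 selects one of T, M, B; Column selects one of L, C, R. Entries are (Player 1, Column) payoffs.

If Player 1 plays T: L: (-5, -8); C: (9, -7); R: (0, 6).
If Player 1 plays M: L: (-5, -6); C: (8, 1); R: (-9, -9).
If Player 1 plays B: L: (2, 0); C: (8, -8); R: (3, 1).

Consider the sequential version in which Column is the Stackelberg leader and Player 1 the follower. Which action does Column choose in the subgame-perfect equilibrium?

Backward induction with Column moving first.
- L: BR = B, leader payoff 0.
- C: BR = T, leader payoff -7.
- R: BR = B, leader payoff 1.
Maximizing over 0, -7, 1, Column chooses R. Subgame-perfect outcome: (B, R) with payoffs (3, 1).

R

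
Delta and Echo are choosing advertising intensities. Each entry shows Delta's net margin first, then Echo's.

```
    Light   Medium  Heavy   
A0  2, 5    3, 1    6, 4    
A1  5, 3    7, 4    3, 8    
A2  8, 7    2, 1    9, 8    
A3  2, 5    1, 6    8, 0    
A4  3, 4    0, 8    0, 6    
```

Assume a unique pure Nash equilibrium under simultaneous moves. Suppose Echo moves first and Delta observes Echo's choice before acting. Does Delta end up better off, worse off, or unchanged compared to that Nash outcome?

unchanged

Backward induction with Echo moving first.
- Light: Delta compares 2, 5, 8, 2, 3 and picks A2; Echo would get 7.
- Medium: Delta compares 3, 7, 2, 1, 0 and picks A1; Echo would get 4.
- Heavy: Delta compares 6, 3, 9, 8, 0 and picks A2; Echo would get 8.
Maximizing over 7, 4, 8, Echo chooses Heavy. Subgame-perfect outcome: (A2, Heavy) with payoffs (9, 8).
Under simultaneous play:
Delta's best replies: Light→A2; Medium→A1; Heavy→A2.
Echo's best replies: A0→Light; A1→Heavy; A2→Heavy; A3→Medium; A4→Medium.
The unique mutual best reply is (A2, Heavy), giving (9, 8).
Delta earns 9 sequentially versus 9 at the Nash outcome: unchanged.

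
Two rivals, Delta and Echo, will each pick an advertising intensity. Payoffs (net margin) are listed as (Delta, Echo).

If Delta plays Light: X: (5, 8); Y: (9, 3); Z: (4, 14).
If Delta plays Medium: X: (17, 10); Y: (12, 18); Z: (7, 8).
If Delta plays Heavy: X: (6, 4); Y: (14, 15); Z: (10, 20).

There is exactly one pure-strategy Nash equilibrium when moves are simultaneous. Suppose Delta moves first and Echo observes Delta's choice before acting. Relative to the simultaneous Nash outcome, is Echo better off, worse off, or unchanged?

worse off

Solve by backward induction (Delta leads).
- Light: Echo compares 8, 3, 14 and picks Z; Delta would get 4.
- Medium: Echo compares 10, 18, 8 and picks Y; Delta would get 12.
- Heavy: Echo compares 4, 15, 20 and picks Z; Delta would get 10.
Delta's induced payoffs are 4, 12, 10, so Delta commits to Medium. Subgame-perfect outcome: (Medium, Y) with payoffs (12, 18).
Now find the simultaneous Nash equilibrium.
Delta's best replies: X→Medium; Y→Heavy; Z→Heavy.
Echo's best replies: Light→Z; Medium→Y; Heavy→Z.
The unique mutual best reply is (Heavy, Z), giving (10, 20).
Echo earns 18 sequentially versus 20 at the Nash outcome: worse off.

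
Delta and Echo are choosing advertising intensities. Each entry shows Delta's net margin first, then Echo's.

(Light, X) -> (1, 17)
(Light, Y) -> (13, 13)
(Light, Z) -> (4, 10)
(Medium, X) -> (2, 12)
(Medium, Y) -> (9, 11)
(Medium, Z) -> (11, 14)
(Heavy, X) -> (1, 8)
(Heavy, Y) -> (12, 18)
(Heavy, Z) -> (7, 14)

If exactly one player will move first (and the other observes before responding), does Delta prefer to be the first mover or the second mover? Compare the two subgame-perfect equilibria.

first

If Delta leads: Echo's best replies are Light→X, Medium→Z, Heavy→Y; Delta's induced payoffs 1, 11, 12; outcome (Heavy, Y), payoffs (12, 18).
If Echo leads: Delta's best replies are X→Medium, Y→Light, Z→Medium; Echo's induced payoffs 12, 13, 14; outcome (Medium, Z), payoffs (11, 14).
Delta gets 12 moving first and 11 moving second, so Delta prefers to move first.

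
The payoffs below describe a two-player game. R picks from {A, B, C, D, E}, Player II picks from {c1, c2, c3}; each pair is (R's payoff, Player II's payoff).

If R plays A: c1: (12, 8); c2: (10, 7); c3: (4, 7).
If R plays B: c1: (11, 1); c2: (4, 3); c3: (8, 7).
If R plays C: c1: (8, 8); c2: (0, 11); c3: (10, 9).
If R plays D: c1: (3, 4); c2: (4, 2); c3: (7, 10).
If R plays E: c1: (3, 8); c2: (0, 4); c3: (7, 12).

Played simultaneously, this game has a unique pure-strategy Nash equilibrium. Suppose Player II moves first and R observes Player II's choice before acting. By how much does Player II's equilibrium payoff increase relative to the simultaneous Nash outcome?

Solve by backward induction (Player II leads).
- c1: R compares 12, 11, 8, 3, 3 and picks A; Player II would get 8.
- c2: R compares 10, 4, 0, 4, 0 and picks A; Player II would get 7.
- c3: R compares 4, 8, 10, 7, 7 and picks C; Player II would get 9.
Maximizing over 8, 7, 9, Player II chooses c3. Subgame-perfect outcome: (C, c3) with payoffs (10, 9).
Under simultaneous play:
R's best replies: c1→A; c2→A; c3→C.
Player II's best replies: A→c1; B→c3; C→c2; D→c3; E→c3.
The unique mutual best reply is (A, c1), giving (12, 8).
Player II's commitment gain: 9 − 8 = 1.

1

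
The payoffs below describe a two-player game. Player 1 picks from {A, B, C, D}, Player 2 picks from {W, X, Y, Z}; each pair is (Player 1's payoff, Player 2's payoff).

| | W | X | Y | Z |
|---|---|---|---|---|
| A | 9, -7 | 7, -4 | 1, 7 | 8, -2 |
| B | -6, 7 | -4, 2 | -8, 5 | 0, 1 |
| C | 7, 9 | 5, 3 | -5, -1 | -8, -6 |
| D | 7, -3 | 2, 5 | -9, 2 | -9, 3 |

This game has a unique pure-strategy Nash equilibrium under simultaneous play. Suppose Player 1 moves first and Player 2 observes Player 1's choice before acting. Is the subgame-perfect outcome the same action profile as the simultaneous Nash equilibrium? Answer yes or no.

no

Solve by backward induction (Player 1 leads).
- A → Player 2 plays Y (best of -7, -4, 7, -2); Player 1 gets 1.
- B → Player 2 plays W (best of 7, 2, 5, 1); Player 1 gets -6.
- C → Player 2 plays W (best of 9, 3, -1, -6); Player 1 gets 7.
- D → Player 2 plays X (best of -3, 5, 2, 3); Player 1 gets 2.
Among 1, -6, 7, 2, the best is 7 at C. Subgame-perfect outcome: (C, W) with payoffs (7, 9).
Under simultaneous play:
Player 1's best replies: W→A; X→A; Y→A; Z→A.
Player 2's best replies: A→Y; B→W; C→W; D→X.
Only (A, Y) has each player best-responding; Nash payoffs (1, 7).
Sequential outcome (C, W) differs from the Nash profile (A, Y).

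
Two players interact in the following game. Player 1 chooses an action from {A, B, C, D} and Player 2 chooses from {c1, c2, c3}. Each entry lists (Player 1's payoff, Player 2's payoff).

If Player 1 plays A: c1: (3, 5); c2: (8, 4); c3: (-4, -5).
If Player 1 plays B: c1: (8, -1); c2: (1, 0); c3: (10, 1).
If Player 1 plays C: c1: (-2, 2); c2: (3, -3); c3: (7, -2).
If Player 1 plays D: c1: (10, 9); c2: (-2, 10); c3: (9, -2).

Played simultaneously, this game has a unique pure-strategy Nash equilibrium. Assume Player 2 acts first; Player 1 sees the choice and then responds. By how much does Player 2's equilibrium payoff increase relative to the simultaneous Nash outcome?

8

Backward induction with Player 2 moving first.
- c1 → Player 1 plays D (best of 3, 8, -2, 10); Player 2 gets 9.
- c2 → Player 1 plays A (best of 8, 1, 3, -2); Player 2 gets 4.
- c3 → Player 1 plays B (best of -4, 10, 7, 9); Player 2 gets 1.
Among 9, 4, 1, the best is 9 at c1. Subgame-perfect outcome: (D, c1) with payoffs (10, 9).
Under simultaneous play:
Player 1's best replies: c1→D; c2→A; c3→B.
Player 2's best replies: A→c1; B→c3; C→c1; D→c2.
The unique mutual best reply is (B, c3), giving (10, 1).
Player 2's commitment gain: 9 − 1 = 8.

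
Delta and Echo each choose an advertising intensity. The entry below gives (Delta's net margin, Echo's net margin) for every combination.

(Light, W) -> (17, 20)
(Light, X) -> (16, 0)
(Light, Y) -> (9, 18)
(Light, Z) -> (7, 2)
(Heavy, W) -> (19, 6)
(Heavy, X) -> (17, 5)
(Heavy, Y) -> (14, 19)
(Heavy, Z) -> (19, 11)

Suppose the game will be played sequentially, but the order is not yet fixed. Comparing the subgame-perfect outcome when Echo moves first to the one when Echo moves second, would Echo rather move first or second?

second

If Delta leads: Echo's best replies are Light→W, Heavy→Y; Delta's induced payoffs 17, 14; outcome (Light, W), payoffs (17, 20).
If Echo leads: Delta's best replies are W→Heavy, X→Heavy, Y→Heavy, Z→Heavy; Echo's induced payoffs 6, 5, 19, 11; outcome (Heavy, Y), payoffs (14, 19).
Echo gets 19 moving first and 20 moving second, so Echo prefers to move second.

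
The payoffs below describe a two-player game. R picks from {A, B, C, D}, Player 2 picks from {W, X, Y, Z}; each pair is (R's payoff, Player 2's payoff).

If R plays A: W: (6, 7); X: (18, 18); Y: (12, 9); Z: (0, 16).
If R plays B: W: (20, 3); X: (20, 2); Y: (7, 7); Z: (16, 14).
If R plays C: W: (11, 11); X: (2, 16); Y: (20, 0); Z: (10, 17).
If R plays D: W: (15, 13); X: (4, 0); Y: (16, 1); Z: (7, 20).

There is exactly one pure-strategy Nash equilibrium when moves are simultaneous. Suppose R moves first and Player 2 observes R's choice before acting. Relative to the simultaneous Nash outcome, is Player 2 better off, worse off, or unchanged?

Work backward from Player 2's decision.
- A: Player 2 compares 7, 18, 9, 16 and picks X; R would get 18.
- B: Player 2 compares 3, 2, 7, 14 and picks Z; R would get 16.
- C: Player 2 compares 11, 16, 0, 17 and picks Z; R would get 10.
- D: Player 2 compares 13, 0, 1, 20 and picks Z; R would get 7.
Maximizing over 18, 16, 10, 7, R chooses A. Subgame-perfect outcome: (A, X) with payoffs (18, 18).
Under simultaneous play:
R's best replies: W→B; X→B; Y→C; Z→B.
Player 2's best replies: A→X; B→Z; C→Z; D→Z.
The unique mutual best reply is (B, Z), giving (16, 14).
Player 2 earns 18 sequentially versus 14 at the Nash outcome: better off.

better off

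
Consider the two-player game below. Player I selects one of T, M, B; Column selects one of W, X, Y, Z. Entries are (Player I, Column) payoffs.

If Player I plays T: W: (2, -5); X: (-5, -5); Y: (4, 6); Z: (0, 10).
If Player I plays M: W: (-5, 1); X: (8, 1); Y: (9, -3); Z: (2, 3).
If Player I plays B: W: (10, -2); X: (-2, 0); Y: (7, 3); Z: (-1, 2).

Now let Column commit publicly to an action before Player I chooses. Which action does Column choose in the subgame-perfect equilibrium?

Z

Backward induction with Column moving first.
- W → Player I plays B (best of 2, -5, 10); Column gets -2.
- X → Player I plays M (best of -5, 8, -2); Column gets 1.
- Y → Player I plays M (best of 4, 9, 7); Column gets -3.
- Z → Player I plays M (best of 0, 2, -1); Column gets 3.
Column's induced payoffs are -2, 1, -3, 3, so Column commits to Z. Subgame-perfect outcome: (M, Z) with payoffs (2, 3).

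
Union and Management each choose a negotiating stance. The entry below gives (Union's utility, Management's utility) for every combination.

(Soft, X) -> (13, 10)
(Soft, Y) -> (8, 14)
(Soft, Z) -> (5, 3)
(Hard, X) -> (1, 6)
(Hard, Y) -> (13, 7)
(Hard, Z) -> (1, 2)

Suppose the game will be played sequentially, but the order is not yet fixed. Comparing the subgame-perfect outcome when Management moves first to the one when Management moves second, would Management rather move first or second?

If Union leads: Management's best replies are Soft→Y, Hard→Y; Union's induced payoffs 8, 13; outcome (Hard, Y), payoffs (13, 7).
If Management leads: Union's best replies are X→Soft, Y→Hard, Z→Soft; Management's induced payoffs 10, 7, 3; outcome (Soft, X), payoffs (13, 10).
Management gets 10 moving first and 7 moving second, so Management prefers to move first.

first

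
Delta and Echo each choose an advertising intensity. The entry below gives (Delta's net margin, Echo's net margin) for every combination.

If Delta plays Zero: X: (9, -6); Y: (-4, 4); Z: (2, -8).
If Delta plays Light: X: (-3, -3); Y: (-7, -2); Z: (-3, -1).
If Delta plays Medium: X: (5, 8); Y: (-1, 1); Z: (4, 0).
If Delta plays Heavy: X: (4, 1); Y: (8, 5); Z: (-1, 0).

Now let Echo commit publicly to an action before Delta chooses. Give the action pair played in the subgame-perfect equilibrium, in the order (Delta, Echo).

Backward induction with Echo moving first.
- X: BR = Zero, leader payoff -6.
- Y: BR = Heavy, leader payoff 5.
- Z: BR = Medium, leader payoff 0.
Echo's induced payoffs are -6, 5, 0, so Echo commits to Y. Subgame-perfect outcome: (Heavy, Y) with payoffs (8, 5).

(Heavy, Y)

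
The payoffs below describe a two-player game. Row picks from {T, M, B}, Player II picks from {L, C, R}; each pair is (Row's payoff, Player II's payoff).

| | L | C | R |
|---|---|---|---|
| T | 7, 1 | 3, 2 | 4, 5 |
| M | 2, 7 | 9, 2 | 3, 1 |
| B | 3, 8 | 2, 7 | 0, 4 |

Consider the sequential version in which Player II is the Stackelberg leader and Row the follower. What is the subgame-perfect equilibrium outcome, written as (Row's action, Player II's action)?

Solve by backward induction (Player II leads).
- L → Row plays T (best of 7, 2, 3); Player II gets 1.
- C → Row plays M (best of 3, 9, 2); Player II gets 2.
- R → Row plays T (best of 4, 3, 0); Player II gets 5.
Among 1, 2, 5, the best is 5 at R. Subgame-perfect outcome: (T, R) with payoffs (4, 5).

(T, R)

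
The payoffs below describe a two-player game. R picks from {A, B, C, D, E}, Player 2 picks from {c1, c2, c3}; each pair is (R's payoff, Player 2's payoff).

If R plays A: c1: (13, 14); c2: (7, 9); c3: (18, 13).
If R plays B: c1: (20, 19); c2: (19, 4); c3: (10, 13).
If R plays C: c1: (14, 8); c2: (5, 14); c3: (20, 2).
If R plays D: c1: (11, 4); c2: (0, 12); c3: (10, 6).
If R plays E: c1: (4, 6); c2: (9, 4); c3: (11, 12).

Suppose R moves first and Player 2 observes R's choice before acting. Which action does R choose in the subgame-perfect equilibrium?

Solve by backward induction (R leads).
- A → Player 2 plays c1 (best of 14, 9, 13); R gets 13.
- B → Player 2 plays c1 (best of 19, 4, 13); R gets 20.
- C → Player 2 plays c2 (best of 8, 14, 2); R gets 5.
- D → Player 2 plays c2 (best of 4, 12, 6); R gets 0.
- E → Player 2 plays c3 (best of 6, 4, 12); R gets 11.
Maximizing over 13, 20, 5, 0, 11, R chooses B. Subgame-perfect outcome: (B, c1) with payoffs (20, 19).

B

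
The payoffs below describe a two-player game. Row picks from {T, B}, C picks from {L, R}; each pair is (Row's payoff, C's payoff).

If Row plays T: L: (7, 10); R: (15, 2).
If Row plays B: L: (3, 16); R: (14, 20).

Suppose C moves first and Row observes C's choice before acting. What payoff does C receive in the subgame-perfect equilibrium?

Solve by backward induction (C leads).
- L: Row compares 7, 3 and picks T; C would get 10.
- R: Row compares 15, 14 and picks T; C would get 2.
C's induced payoffs are 10, 2, so C commits to L. Subgame-perfect outcome: (T, L) with payoffs (7, 10).

10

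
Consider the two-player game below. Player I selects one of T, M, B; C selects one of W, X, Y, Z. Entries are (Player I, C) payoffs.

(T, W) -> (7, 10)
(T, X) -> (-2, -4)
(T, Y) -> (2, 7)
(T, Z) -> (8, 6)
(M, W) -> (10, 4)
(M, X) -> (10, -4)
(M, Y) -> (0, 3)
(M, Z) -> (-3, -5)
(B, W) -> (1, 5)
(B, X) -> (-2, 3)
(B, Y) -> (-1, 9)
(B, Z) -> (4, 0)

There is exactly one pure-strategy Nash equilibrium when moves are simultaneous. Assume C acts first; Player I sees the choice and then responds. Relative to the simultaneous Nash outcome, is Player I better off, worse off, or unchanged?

worse off

Backward induction with C moving first.
- W → Player I plays M (best of 7, 10, 1); C gets 4.
- X → Player I plays M (best of -2, 10, -2); C gets -4.
- Y → Player I plays T (best of 2, 0, -1); C gets 7.
- Z → Player I plays T (best of 8, -3, 4); C gets 6.
C's induced payoffs are 4, -4, 7, 6, so C commits to Y. Subgame-perfect outcome: (T, Y) with payoffs (2, 7).
Under simultaneous play:
Player I's best replies: W→M; X→M; Y→T; Z→T.
C's best replies: T→W; M→W; B→Y.
Only (M, W) has each player best-responding; Nash payoffs (10, 4).
Player I earns 2 sequentially versus 10 at the Nash outcome: worse off.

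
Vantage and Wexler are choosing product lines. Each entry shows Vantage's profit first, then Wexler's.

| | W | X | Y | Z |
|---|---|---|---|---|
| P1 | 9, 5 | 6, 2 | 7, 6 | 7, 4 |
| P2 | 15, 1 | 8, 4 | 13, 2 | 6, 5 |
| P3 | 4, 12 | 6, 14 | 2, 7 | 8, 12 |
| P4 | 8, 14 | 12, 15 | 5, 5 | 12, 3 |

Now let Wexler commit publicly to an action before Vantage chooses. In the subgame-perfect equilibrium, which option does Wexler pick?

Backward induction with Wexler moving first.
- W: BR = P2, leader payoff 1.
- X: BR = P4, leader payoff 15.
- Y: BR = P2, leader payoff 2.
- Z: BR = P4, leader payoff 3.
Maximizing over 1, 15, 2, 3, Wexler chooses X. Subgame-perfect outcome: (P4, X) with payoffs (12, 15).

X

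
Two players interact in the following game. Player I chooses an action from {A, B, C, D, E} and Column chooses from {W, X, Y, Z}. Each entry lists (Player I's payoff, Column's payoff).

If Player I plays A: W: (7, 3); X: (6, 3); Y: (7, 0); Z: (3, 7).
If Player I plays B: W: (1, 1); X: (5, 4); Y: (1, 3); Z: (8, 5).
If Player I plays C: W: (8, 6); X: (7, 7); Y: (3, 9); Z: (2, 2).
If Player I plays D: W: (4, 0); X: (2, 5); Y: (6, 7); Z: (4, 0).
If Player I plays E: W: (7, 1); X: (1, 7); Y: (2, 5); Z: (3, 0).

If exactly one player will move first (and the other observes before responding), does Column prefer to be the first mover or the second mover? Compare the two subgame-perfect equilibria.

first

If Player I leads: Column's best replies are A→Z, B→Z, C→Y, D→Y, E→X; Player I's induced payoffs 3, 8, 3, 6, 1; outcome (B, Z), payoffs (8, 5).
If Column leads: Player I's best replies are W→C, X→C, Y→A, Z→B; Column's induced payoffs 6, 7, 0, 5; outcome (C, X), payoffs (7, 7).
Column gets 7 moving first and 5 moving second, so Column prefers to move first.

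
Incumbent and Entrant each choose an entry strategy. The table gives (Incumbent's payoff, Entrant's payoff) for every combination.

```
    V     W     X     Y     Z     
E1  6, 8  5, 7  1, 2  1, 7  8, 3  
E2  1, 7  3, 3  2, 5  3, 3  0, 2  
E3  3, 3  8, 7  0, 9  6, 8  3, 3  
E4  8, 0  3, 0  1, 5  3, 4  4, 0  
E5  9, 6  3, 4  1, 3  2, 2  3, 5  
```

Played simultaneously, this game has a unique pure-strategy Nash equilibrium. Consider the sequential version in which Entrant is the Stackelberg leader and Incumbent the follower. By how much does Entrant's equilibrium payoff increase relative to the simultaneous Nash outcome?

Work backward from Incumbent's decision.
- V: BR = E5, leader payoff 6.
- W: BR = E3, leader payoff 7.
- X: BR = E2, leader payoff 5.
- Y: BR = E3, leader payoff 8.
- Z: BR = E1, leader payoff 3.
Entrant's induced payoffs are 6, 7, 5, 8, 3, so Entrant commits to Y. Subgame-perfect outcome: (E3, Y) with payoffs (6, 8).
Now find the simultaneous Nash equilibrium.
Incumbent's best replies: V→E5; W→E3; X→E2; Y→E3; Z→E1.
Entrant's best replies: E1→V; E2→V; E3→X; E4→X; E5→V.
The unique mutual best reply is (E5, V), giving (9, 6).
Entrant's commitment gain: 8 − 6 = 2.

2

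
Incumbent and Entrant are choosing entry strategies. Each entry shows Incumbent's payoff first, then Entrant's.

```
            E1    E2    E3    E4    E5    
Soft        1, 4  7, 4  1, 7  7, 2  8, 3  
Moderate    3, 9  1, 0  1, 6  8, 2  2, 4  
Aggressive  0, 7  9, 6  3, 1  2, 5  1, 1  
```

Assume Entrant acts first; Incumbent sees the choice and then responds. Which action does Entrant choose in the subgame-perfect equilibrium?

E1

Solve by backward induction (Entrant leads).
- E1 → Incumbent plays Moderate (best of 1, 3, 0); Entrant gets 9.
- E2 → Incumbent plays Aggressive (best of 7, 1, 9); Entrant gets 6.
- E3 → Incumbent plays Aggressive (best of 1, 1, 3); Entrant gets 1.
- E4 → Incumbent plays Moderate (best of 7, 8, 2); Entrant gets 2.
- E5 → Incumbent plays Soft (best of 8, 2, 1); Entrant gets 3.
Maximizing over 9, 6, 1, 2, 3, Entrant chooses E1. Subgame-perfect outcome: (Moderate, E1) with payoffs (3, 9).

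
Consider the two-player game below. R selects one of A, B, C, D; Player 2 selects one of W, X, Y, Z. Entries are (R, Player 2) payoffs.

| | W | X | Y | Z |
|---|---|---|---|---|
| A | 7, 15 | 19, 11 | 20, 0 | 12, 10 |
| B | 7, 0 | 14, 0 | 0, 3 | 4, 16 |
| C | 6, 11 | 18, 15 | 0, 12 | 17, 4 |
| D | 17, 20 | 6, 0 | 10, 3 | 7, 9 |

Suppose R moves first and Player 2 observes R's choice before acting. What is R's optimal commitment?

Work backward from Player 2's decision.
- A: Player 2 compares 15, 11, 0, 10 and picks W; R would get 7.
- B: Player 2 compares 0, 0, 3, 16 and picks Z; R would get 4.
- C: Player 2 compares 11, 15, 12, 4 and picks X; R would get 18.
- D: Player 2 compares 20, 0, 3, 9 and picks W; R would get 17.
R's induced payoffs are 7, 4, 18, 17, so R commits to C. Subgame-perfect outcome: (C, X) with payoffs (18, 15).

C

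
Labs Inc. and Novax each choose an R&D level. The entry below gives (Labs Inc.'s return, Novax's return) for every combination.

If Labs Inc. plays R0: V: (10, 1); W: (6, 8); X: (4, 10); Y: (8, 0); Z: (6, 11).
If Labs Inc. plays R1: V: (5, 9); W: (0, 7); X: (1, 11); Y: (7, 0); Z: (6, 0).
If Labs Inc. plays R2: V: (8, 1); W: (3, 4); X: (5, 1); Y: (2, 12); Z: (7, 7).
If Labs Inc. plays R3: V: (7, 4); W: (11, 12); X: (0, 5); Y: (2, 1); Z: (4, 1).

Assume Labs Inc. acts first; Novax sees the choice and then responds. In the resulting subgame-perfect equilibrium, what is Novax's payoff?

12

Backward induction with Labs Inc. moving first.
- R0: Novax compares 1, 8, 10, 0, 11 and picks Z; Labs Inc. would get 6.
- R1: Novax compares 9, 7, 11, 0, 0 and picks X; Labs Inc. would get 1.
- R2: Novax compares 1, 4, 1, 12, 7 and picks Y; Labs Inc. would get 2.
- R3: Novax compares 4, 12, 5, 1, 1 and picks W; Labs Inc. would get 11.
Among 6, 1, 2, 11, the best is 11 at R3. Subgame-perfect outcome: (R3, W) with payoffs (11, 12).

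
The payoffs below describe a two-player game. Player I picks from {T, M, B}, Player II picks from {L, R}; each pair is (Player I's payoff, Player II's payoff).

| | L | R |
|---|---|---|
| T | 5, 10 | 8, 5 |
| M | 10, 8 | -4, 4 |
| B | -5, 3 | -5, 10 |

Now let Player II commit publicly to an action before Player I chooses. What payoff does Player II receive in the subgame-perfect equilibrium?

Solve by backward induction (Player II leads).
- L: Player I compares 5, 10, -5 and picks M; Player II would get 8.
- R: Player I compares 8, -4, -5 and picks T; Player II would get 5.
Player II's induced payoffs are 8, 5, so Player II commits to L. Subgame-perfect outcome: (M, L) with payoffs (10, 8).

8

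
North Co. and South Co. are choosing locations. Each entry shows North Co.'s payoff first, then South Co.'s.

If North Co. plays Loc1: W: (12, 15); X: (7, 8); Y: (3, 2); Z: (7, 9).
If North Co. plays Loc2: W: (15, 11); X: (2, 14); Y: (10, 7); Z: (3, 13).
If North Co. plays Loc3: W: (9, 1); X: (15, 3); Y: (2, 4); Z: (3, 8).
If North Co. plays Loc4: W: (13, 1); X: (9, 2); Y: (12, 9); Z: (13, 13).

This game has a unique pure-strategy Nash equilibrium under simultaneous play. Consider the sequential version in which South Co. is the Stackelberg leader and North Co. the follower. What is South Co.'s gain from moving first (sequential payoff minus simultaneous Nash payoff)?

0

Backward induction with South Co. moving first.
- W → North Co. plays Loc2 (best of 12, 15, 9, 13); South Co. gets 11.
- X → North Co. plays Loc3 (best of 7, 2, 15, 9); South Co. gets 3.
- Y → North Co. plays Loc4 (best of 3, 10, 2, 12); South Co. gets 9.
- Z → North Co. plays Loc4 (best of 7, 3, 3, 13); South Co. gets 13.
Maximizing over 11, 3, 9, 13, South Co. chooses Z. Subgame-perfect outcome: (Loc4, Z) with payoffs (13, 13).
Now find the simultaneous Nash equilibrium.
North Co.'s best replies: W→Loc2; X→Loc3; Y→Loc4; Z→Loc4.
South Co.'s best replies: Loc1→W; Loc2→X; Loc3→Z; Loc4→Z.
The unique mutual best reply is (Loc4, Z), giving (13, 13).
South Co.'s commitment gain: 13 − 13 = 0.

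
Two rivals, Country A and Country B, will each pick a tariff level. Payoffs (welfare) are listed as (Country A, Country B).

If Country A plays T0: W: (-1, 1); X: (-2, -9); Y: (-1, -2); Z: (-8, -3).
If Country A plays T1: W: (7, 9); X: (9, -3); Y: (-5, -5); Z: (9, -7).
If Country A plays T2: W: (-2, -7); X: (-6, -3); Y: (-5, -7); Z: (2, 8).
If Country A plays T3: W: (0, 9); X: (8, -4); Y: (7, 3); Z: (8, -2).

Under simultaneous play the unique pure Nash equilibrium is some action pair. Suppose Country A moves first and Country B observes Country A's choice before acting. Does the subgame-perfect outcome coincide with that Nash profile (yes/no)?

Solve by backward induction (Country A leads).
- T0: Country B compares 1, -9, -2, -3 and picks W; Country A would get -1.
- T1: Country B compares 9, -3, -5, -7 and picks W; Country A would get 7.
- T2: Country B compares -7, -3, -7, 8 and picks Z; Country A would get 2.
- T3: Country B compares 9, -4, 3, -2 and picks W; Country A would get 0.
Country A's induced payoffs are -1, 7, 2, 0, so Country A commits to T1. Subgame-perfect outcome: (T1, W) with payoffs (7, 9).
Now find the simultaneous Nash equilibrium.
Country A's best replies: W→T1; X→T1; Y→T3; Z→T1.
Country B's best replies: T0→W; T1→W; T2→Z; T3→W.
Only (T1, W) has each player best-responding; Nash payoffs (7, 9).
Sequential outcome (T1, W) coincides with the Nash profile (T1, W).

yes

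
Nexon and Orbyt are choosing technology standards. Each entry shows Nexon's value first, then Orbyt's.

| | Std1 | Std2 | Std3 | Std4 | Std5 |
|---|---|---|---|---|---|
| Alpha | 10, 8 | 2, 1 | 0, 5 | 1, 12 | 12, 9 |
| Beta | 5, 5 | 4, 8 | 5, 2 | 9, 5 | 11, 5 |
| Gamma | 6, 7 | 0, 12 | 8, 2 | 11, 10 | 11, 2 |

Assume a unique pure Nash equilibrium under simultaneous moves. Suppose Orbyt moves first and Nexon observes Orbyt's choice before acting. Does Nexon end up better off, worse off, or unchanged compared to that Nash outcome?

Work backward from Nexon's decision.
- Std1 → Nexon plays Alpha (best of 10, 5, 6); Orbyt gets 8.
- Std2 → Nexon plays Beta (best of 2, 4, 0); Orbyt gets 8.
- Std3 → Nexon plays Gamma (best of 0, 5, 8); Orbyt gets 2.
- Std4 → Nexon plays Gamma (best of 1, 9, 11); Orbyt gets 10.
- Std5 → Nexon plays Alpha (best of 12, 11, 11); Orbyt gets 9.
Among 8, 8, 2, 10, 9, the best is 10 at Std4. Subgame-perfect outcome: (Gamma, Std4) with payoffs (11, 10).
For the simultaneous game, intersect best replies.
Nexon's best replies: Std1→Alpha; Std2→Beta; Std3→Gamma; Std4→Gamma; Std5→Alpha.
Orbyt's best replies: Alpha→Std4; Beta→Std2; Gamma→Std2.
The unique mutual best reply is (Beta, Std2), giving (4, 8).
Nexon earns 11 sequentially versus 4 at the Nash outcome: better off.

better off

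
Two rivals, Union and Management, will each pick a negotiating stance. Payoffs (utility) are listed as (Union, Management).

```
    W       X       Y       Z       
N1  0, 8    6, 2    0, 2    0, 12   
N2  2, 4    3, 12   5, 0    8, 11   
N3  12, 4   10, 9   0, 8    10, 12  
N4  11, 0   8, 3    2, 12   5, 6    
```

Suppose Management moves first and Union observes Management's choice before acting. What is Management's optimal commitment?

Z

Union best-responds to each possible Management move:
- W: BR = N3, leader payoff 4.
- X: BR = N3, leader payoff 9.
- Y: BR = N2, leader payoff 0.
- Z: BR = N3, leader payoff 12.
Management's induced payoffs are 4, 9, 0, 12, so Management commits to Z. Subgame-perfect outcome: (N3, Z) with payoffs (10, 12).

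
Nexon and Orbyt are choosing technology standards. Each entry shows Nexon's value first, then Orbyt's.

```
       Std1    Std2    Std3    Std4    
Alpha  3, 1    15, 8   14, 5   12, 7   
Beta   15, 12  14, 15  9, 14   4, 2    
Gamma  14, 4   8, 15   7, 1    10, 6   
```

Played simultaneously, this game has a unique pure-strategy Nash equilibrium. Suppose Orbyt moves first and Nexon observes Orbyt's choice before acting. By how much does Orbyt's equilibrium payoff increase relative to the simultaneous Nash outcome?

Backward induction with Orbyt moving first.
- Std1 → Nexon plays Beta (best of 3, 15, 14); Orbyt gets 12.
- Std2 → Nexon plays Alpha (best of 15, 14, 8); Orbyt gets 8.
- Std3 → Nexon plays Alpha (best of 14, 9, 7); Orbyt gets 5.
- Std4 → Nexon plays Alpha (best of 12, 4, 10); Orbyt gets 7.
Maximizing over 12, 8, 5, 7, Orbyt chooses Std1. Subgame-perfect outcome: (Beta, Std1) with payoffs (15, 12).
Now find the simultaneous Nash equilibrium.
Nexon's best replies: Std1→Beta; Std2→Alpha; Std3→Alpha; Std4→Alpha.
Orbyt's best replies: Alpha→Std2; Beta→Std2; Gamma→Std2.
The unique mutual best reply is (Alpha, Std2), giving (15, 8).
Orbyt's commitment gain: 12 − 8 = 4.

4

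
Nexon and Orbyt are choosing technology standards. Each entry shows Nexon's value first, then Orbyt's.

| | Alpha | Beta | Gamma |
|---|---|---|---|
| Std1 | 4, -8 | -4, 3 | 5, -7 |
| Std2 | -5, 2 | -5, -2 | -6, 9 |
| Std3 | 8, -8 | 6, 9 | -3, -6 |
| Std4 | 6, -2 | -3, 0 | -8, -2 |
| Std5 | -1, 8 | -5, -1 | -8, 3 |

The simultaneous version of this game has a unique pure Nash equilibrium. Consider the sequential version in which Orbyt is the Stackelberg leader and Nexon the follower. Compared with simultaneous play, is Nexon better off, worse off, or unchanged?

unchanged

Solve by backward induction (Orbyt leads).
- Alpha: Nexon compares 4, -5, 8, 6, -1 and picks Std3; Orbyt would get -8.
- Beta: Nexon compares -4, -5, 6, -3, -5 and picks Std3; Orbyt would get 9.
- Gamma: Nexon compares 5, -6, -3, -8, -8 and picks Std1; Orbyt would get -7.
Orbyt's induced payoffs are -8, 9, -7, so Orbyt commits to Beta. Subgame-perfect outcome: (Std3, Beta) with payoffs (6, 9).
For the simultaneous game, intersect best replies.
Nexon's best replies: Alpha→Std3; Beta→Std3; Gamma→Std1.
Orbyt's best replies: Std1→Beta; Std2→Gamma; Std3→Beta; Std4→Beta; Std5→Alpha.
Only (Std3, Beta) has each player best-responding; Nash payoffs (6, 9).
Nexon earns 6 sequentially versus 6 at the Nash outcome: unchanged.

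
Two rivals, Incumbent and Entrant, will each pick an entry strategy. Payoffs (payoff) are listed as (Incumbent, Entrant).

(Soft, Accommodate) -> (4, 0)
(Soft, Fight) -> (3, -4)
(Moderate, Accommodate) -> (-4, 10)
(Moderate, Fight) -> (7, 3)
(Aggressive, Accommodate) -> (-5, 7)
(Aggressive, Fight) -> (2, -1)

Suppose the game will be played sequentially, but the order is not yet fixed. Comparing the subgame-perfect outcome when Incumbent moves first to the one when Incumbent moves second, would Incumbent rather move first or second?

If Incumbent leads: Entrant's best replies are Soft→Accommodate, Moderate→Accommodate, Aggressive→Accommodate; Incumbent's induced payoffs 4, -4, -5; outcome (Soft, Accommodate), payoffs (4, 0).
If Entrant leads: Incumbent's best replies are Accommodate→Soft, Fight→Moderate; Entrant's induced payoffs 0, 3; outcome (Moderate, Fight), payoffs (7, 3).
Incumbent gets 4 moving first and 7 moving second, so Incumbent prefers to move second.

second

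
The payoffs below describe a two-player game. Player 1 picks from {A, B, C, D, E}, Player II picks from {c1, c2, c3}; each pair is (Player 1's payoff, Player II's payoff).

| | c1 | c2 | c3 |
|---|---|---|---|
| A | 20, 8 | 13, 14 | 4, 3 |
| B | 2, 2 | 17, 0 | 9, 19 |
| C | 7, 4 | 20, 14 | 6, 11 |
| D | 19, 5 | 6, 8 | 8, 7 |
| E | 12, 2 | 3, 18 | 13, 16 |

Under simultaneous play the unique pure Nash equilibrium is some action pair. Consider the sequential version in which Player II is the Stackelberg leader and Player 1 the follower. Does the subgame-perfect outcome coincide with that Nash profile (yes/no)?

no

Work backward from Player 1's decision.
- c1: Player 1 compares 20, 2, 7, 19, 12 and picks A; Player II would get 8.
- c2: Player 1 compares 13, 17, 20, 6, 3 and picks C; Player II would get 14.
- c3: Player 1 compares 4, 9, 6, 8, 13 and picks E; Player II would get 16.
Player II's induced payoffs are 8, 14, 16, so Player II commits to c3. Subgame-perfect outcome: (E, c3) with payoffs (13, 16).
Now find the simultaneous Nash equilibrium.
Player 1's best replies: c1→A; c2→C; c3→E.
Player II's best replies: A→c2; B→c3; C→c2; D→c2; E→c2.
Only (C, c2) has each player best-responding; Nash payoffs (20, 14).
Sequential outcome (E, c3) differs from the Nash profile (C, c2).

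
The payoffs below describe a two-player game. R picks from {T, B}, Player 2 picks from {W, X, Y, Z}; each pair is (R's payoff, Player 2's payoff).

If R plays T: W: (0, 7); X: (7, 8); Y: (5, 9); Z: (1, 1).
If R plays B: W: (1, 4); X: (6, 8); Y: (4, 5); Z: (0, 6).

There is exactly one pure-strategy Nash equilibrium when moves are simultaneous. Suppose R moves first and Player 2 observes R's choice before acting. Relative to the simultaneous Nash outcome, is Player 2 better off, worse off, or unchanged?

worse off

Player 2 best-responds to each possible R move:
- T: BR = Y, leader payoff 5.
- B: BR = X, leader payoff 6.
R's induced payoffs are 5, 6, so R commits to B. Subgame-perfect outcome: (B, X) with payoffs (6, 8).
Now find the simultaneous Nash equilibrium.
R's best replies: W→B; X→T; Y→T; Z→T.
Player 2's best replies: T→Y; B→X.
Only (T, Y) has each player best-responding; Nash payoffs (5, 9).
Player 2 earns 8 sequentially versus 9 at the Nash outcome: worse off.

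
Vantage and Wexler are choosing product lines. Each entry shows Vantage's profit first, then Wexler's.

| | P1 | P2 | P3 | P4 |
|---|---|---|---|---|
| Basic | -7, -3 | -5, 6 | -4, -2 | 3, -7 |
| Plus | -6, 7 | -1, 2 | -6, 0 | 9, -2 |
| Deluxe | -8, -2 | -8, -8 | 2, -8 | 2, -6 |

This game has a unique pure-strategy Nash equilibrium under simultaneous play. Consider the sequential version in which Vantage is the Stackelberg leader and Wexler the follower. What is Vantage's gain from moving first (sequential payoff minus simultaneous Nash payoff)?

Backward induction with Vantage moving first.
- Basic: BR = P2, leader payoff -5.
- Plus: BR = P1, leader payoff -6.
- Deluxe: BR = P1, leader payoff -8.
Vantage's induced payoffs are -5, -6, -8, so Vantage commits to Basic. Subgame-perfect outcome: (Basic, P2) with payoffs (-5, 6).
For the simultaneous game, intersect best replies.
Vantage's best replies: P1→Plus; P2→Plus; P3→Deluxe; P4→Plus.
Wexler's best replies: Basic→P2; Plus→P1; Deluxe→P1.
Only (Plus, P1) has each player best-responding; Nash payoffs (-6, 7).
Vantage's commitment gain: -5 − -6 = 1.

1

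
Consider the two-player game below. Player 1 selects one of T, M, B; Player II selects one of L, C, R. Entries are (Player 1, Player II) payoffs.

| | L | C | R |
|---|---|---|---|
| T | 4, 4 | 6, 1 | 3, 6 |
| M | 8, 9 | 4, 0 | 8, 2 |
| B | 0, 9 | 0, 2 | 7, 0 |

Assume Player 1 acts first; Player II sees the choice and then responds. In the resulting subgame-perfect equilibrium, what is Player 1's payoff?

8

Player II best-responds to each possible Player 1 move:
- T → Player II plays R (best of 4, 1, 6); Player 1 gets 3.
- M → Player II plays L (best of 9, 0, 2); Player 1 gets 8.
- B → Player II plays L (best of 9, 2, 0); Player 1 gets 0.
Among 3, 8, 0, the best is 8 at M. Subgame-perfect outcome: (M, L) with payoffs (8, 9).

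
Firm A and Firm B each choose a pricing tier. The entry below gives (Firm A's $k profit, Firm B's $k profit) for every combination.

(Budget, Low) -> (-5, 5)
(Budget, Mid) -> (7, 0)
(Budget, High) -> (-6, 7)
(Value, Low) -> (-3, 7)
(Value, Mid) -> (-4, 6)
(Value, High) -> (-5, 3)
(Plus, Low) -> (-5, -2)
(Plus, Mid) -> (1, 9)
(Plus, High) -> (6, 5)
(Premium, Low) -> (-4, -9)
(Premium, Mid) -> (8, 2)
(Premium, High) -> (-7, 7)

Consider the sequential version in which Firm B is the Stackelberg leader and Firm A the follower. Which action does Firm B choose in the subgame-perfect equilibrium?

Low

Work backward from Firm A's decision.
- Low → Firm A plays Value (best of -5, -3, -5, -4); Firm B gets 7.
- Mid → Firm A plays Premium (best of 7, -4, 1, 8); Firm B gets 2.
- High → Firm A plays Plus (best of -6, -5, 6, -7); Firm B gets 5.
Firm B's induced payoffs are 7, 2, 5, so Firm B commits to Low. Subgame-perfect outcome: (Value, Low) with payoffs (-3, 7).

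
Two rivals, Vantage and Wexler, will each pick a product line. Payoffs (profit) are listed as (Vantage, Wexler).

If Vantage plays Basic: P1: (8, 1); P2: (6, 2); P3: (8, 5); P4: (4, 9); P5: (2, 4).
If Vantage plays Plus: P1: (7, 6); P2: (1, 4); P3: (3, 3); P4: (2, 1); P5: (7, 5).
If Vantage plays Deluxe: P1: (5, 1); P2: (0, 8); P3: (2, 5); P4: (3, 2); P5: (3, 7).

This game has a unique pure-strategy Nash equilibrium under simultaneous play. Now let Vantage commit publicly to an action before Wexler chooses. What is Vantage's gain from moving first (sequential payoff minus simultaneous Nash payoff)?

3

Solve by backward induction (Vantage leads).
- Basic → Wexler plays P4 (best of 1, 2, 5, 9, 4); Vantage gets 4.
- Plus → Wexler plays P1 (best of 6, 4, 3, 1, 5); Vantage gets 7.
- Deluxe → Wexler plays P2 (best of 1, 8, 5, 2, 7); Vantage gets 0.
Maximizing over 4, 7, 0, Vantage chooses Plus. Subgame-perfect outcome: (Plus, P1) with payoffs (7, 6).
For the simultaneous game, intersect best replies.
Vantage's best replies: P1→Basic; P2→Basic; P3→Basic; P4→Basic; P5→Plus.
Wexler's best replies: Basic→P4; Plus→P1; Deluxe→P2.
Only (Basic, P4) has each player best-responding; Nash payoffs (4, 9).
Vantage's commitment gain: 7 − 4 = 3.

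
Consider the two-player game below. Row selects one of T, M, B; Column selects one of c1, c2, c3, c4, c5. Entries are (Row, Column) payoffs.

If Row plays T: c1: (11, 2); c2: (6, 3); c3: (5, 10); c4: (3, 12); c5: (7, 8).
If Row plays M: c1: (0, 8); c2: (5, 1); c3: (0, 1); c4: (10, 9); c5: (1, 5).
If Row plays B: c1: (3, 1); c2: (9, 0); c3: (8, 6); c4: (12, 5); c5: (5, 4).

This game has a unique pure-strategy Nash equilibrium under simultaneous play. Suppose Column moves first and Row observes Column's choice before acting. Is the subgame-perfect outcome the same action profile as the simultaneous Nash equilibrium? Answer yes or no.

Row best-responds to each possible Column move:
- c1 → Row plays T (best of 11, 0, 3); Column gets 2.
- c2 → Row plays B (best of 6, 5, 9); Column gets 0.
- c3 → Row plays B (best of 5, 0, 8); Column gets 6.
- c4 → Row plays B (best of 3, 10, 12); Column gets 5.
- c5 → Row plays T (best of 7, 1, 5); Column gets 8.
Maximizing over 2, 0, 6, 5, 8, Column chooses c5. Subgame-perfect outcome: (T, c5) with payoffs (7, 8).
For the simultaneous game, intersect best replies.
Row's best replies: c1→T; c2→B; c3→B; c4→B; c5→T.
Column's best replies: T→c4; M→c4; B→c3.
Only (B, c3) has each player best-responding; Nash payoffs (8, 6).
Sequential outcome (T, c5) differs from the Nash profile (B, c3).

no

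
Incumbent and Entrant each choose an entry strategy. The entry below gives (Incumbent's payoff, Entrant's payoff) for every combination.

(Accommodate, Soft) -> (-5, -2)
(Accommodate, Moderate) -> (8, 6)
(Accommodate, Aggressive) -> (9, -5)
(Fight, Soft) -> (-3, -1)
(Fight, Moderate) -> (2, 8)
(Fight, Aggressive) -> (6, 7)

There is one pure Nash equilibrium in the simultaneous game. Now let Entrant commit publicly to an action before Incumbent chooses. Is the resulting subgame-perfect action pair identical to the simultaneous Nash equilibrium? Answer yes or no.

yes

Incumbent best-responds to each possible Entrant move:
- Soft → Incumbent plays Fight (best of -5, -3); Entrant gets -1.
- Moderate → Incumbent plays Accommodate (best of 8, 2); Entrant gets 6.
- Aggressive → Incumbent plays Accommodate (best of 9, 6); Entrant gets -5.
Entrant's induced payoffs are -1, 6, -5, so Entrant commits to Moderate. Subgame-perfect outcome: (Accommodate, Moderate) with payoffs (8, 6).
Now find the simultaneous Nash equilibrium.
Incumbent's best replies: Soft→Fight; Moderate→Accommodate; Aggressive→Accommodate.
Entrant's best replies: Accommodate→Moderate; Fight→Moderate.
Only (Accommodate, Moderate) has each player best-responding; Nash payoffs (8, 6).
Sequential outcome (Accommodate, Moderate) coincides with the Nash profile (Accommodate, Moderate).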